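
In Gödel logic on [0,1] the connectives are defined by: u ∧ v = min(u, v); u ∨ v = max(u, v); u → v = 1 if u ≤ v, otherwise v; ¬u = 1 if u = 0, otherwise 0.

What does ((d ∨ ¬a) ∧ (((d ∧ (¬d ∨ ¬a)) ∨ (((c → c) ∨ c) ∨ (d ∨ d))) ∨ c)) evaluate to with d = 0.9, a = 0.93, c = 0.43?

¬a: Gödel ¬ of 0.93 = 0 (operand ≠ 0)
(d ∨ ¬a) = max(0.9, 0) = 0.9
¬d: Gödel ¬ of 0.9 = 0 (operand ≠ 0)
¬a: Gödel ¬ of 0.93 = 0 (operand ≠ 0)
(¬d ∨ ¬a) = max(0, 0) = 0
(d ∧ (¬d ∨ ¬a)) = min(0.9, 0) = 0
(c → c): 0.43 ≤ 0.43, so result = 1
((c → c) ∨ c) = max(1, 0.43) = 1
(d ∨ d) = max(0.9, 0.9) = 0.9
(((c → c) ∨ c) ∨ (d ∨ d)) = max(1, 0.9) = 1
((d ∧ (¬d ∨ ¬a)) ∨ (((c → c) ∨ c) ∨ (d ∨ d))) = max(0, 1) = 1
(((d ∧ (¬d ∨ ¬a)) ∨ (((c → c) ∨ c) ∨ (d ∨ d))) ∨ c) = max(1, 0.43) = 1
((d ∨ ¬a) ∧ (((d ∧ (¬d ∨ ¬a)) ∨ (((c → c) ∨ c) ∨ (d ∨ d))) ∨ c)) = min(0.9, 1) = 0.9

0.90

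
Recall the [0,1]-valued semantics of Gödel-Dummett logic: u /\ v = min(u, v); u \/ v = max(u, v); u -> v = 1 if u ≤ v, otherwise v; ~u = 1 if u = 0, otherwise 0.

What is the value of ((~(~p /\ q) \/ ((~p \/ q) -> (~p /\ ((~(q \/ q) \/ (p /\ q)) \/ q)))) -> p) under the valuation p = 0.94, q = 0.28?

0.94

~p: Gödel ¬ of 0.94 = 0 (operand ≠ 0)
(~p /\ q) = min(0, 0.28) = 0
~(~p /\ q): Gödel ¬ of 0 = 1 (operand is 0)
~p: Gödel ¬ of 0.94 = 0 (operand ≠ 0)
(~p \/ q) = max(0, 0.28) = 0.28
~p: Gödel ¬ of 0.94 = 0 (operand ≠ 0)
(q \/ q) = max(0.28, 0.28) = 0.28
~(q \/ q): Gödel ¬ of 0.28 = 0 (operand ≠ 0)
(p /\ q) = min(0.94, 0.28) = 0.28
(~(q \/ q) \/ (p /\ q)) = max(0, 0.28) = 0.28
((~(q \/ q) \/ (p /\ q)) \/ q) = max(0.28, 0.28) = 0.28
(~p /\ ((~(q \/ q) \/ (p /\ q)) \/ q)) = min(0, 0.28) = 0
((~p \/ q) -> (~p /\ ((~(q \/ q) \/ (p /\ q)) \/ q))): 0.28 > 0, so result = 0
(~(~p /\ q) \/ ((~p \/ q) -> (~p /\ ((~(q \/ q) \/ (p /\ q)) \/ q)))) = max(1, 0) = 1
((~(~p /\ q) \/ ((~p \/ q) -> (~p /\ ((~(q \/ q) \/ (p /\ q)) \/ q)))) -> p): 1 > 0.94, so result = 0.94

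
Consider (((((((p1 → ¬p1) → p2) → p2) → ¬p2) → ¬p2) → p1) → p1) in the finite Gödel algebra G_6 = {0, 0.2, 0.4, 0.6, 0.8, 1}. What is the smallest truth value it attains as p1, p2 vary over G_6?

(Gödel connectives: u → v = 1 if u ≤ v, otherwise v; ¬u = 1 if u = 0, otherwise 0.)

Every assignment gives 1. For instance at p1 = 0, p2 = 0:
  ¬p1: Gödel ¬ of 0 = 1 (operand is 0)
  (p1 → ¬p1): 0 ≤ 1, so result = 1
  ((p1 → ¬p1) → p2): 1 > 0, so result = 0
  (((p1 → ¬p1) → p2) → p2): 0 ≤ 0, so result = 1
  ¬p2: Gödel ¬ of 0 = 1 (operand is 0)
  ((((p1 → ¬p1) → p2) → p2) → ¬p2): 1 ≤ 1, so result = 1
  ¬p2: Gödel ¬ of 0 = 1 (operand is 0)
  (((((p1 → ¬p1) → p2) → p2) → ¬p2) → ¬p2): 1 ≤ 1, so result = 1
  ((((((p1 → ¬p1) → p2) → p2) → ¬p2) → ¬p2) → p1): 1 > 0, so result = 0
  (((((((p1 → ¬p1) → p2) → p2) → ¬p2) → ¬p2) → p1) → p1): 0 ≤ 0, so result = 1
All 36 assignments give value 1 — the formula is a G_6-tautology.

1.00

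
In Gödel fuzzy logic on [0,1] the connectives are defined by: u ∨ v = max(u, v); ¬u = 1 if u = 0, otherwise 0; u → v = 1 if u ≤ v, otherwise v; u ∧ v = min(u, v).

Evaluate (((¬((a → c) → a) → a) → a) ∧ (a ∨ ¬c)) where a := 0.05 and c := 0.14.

0.05

(a → c): 0.05 ≤ 0.14, so result = 1
((a → c) → a): 1 > 0.05, so result = 0.05
¬((a → c) → a): Gödel ¬ of 0.05 = 0 (operand ≠ 0)
(¬((a → c) → a) → a): 0 ≤ 0.05, so result = 1
((¬((a → c) → a) → a) → a): 1 > 0.05, so result = 0.05
¬c: Gödel ¬ of 0.14 = 0 (operand ≠ 0)
(a ∨ ¬c) = max(0.05, 0) = 0.05
(((¬((a → c) → a) → a) → a) ∧ (a ∨ ¬c)) = min(0.05, 0.05) = 0.05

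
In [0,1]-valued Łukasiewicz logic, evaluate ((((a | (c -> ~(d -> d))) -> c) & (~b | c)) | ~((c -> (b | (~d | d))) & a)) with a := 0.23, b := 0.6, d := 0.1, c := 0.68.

(d -> d): min(1, 1 − 0.1 + 0.1) = 1
~(d -> d): Łukasiewicz ¬ gives 1 − 1 = 0
(c -> ~(d -> d)): min(1, 1 − 0.68 + 0) = 0.32
(a | (c -> ~(d -> d))) = max(0.23, 0.32) = 0.32
((a | (c -> ~(d -> d))) -> c): min(1, 1 − 0.32 + 0.68) = 1
~b: Łukasiewicz ¬ gives 1 − 0.6 = 0.4
(~b | c) = max(0.4, 0.68) = 0.68
(((a | (c -> ~(d -> d))) -> c) & (~b | c)) = min(1, 0.68) = 0.68
~d: Łukasiewicz ¬ gives 1 − 0.1 = 0.9
(~d | d) = max(0.9, 0.1) = 0.9
(b | (~d | d)) = max(0.6, 0.9) = 0.9
(c -> (b | (~d | d))): min(1, 1 − 0.68 + 0.9) = 1
((c -> (b | (~d | d))) & a) = min(1, 0.23) = 0.23
~((c -> (b | (~d | d))) & a): Łukasiewicz ¬ gives 1 − 0.23 = 0.77
((((a | (c -> ~(d -> d))) -> c) & (~b | c)) | ~((c -> (b | (~d | d))) & a)) = max(0.68, 0.77) = 0.77

0.77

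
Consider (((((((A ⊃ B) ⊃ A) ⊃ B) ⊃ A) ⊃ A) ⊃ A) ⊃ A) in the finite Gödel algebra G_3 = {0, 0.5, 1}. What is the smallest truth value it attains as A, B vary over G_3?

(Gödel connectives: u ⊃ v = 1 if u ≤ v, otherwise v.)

0.50

The minimum is attained at A = 0.5, B = 0:
  (A ⊃ B): 0.5 > 0, so result = 0
  ((A ⊃ B) ⊃ A): 0 ≤ 0.5, so result = 1
  (((A ⊃ B) ⊃ A) ⊃ B): 1 > 0, so result = 0
  ((((A ⊃ B) ⊃ A) ⊃ B) ⊃ A): 0 ≤ 0.5, so result = 1
  (((((A ⊃ B) ⊃ A) ⊃ B) ⊃ A) ⊃ A): 1 > 0.5, so result = 0.5
  ((((((A ⊃ B) ⊃ A) ⊃ B) ⊃ A) ⊃ A) ⊃ A): 0.5 ≤ 0.5, so result = 1
  (((((((A ⊃ B) ⊃ A) ⊃ B) ⊃ A) ⊃ A) ⊃ A) ⊃ A): 1 > 0.5, so result = 0.5
Checking all 9 assignments confirms none give a value below 0.50.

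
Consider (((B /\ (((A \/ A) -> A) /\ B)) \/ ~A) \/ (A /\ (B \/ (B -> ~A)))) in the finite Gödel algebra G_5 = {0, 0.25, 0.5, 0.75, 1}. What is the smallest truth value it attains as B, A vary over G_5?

The minimum is attained at B = 0, A = 0.25:
  (A \/ A) = max(0.25, 0.25) = 0.25
  ((A \/ A) -> A): 0.25 ≤ 0.25, so result = 1
  (((A \/ A) -> A) /\ B) = min(1, 0) = 0
  (B /\ (((A \/ A) -> A) /\ B)) = min(0, 0) = 0
  ~A: Gödel ¬ of 0.25 = 0 (operand ≠ 0)
  ((B /\ (((A \/ A) -> A) /\ B)) \/ ~A) = max(0, 0) = 0
  ~A: Gödel ¬ of 0.25 = 0 (operand ≠ 0)
  (B -> ~A): 0 ≤ 0, so result = 1
  (B \/ (B -> ~A)) = max(0, 1) = 1
  (A /\ (B \/ (B -> ~A))) = min(0.25, 1) = 0.25
  (((B /\ (((A \/ A) -> A) /\ B)) \/ ~A) \/ (A /\ (B \/ (B -> ~A)))) = max(0, 0.25) = 0.25
Checking all 25 assignments confirms none give a value below 0.25.

0.25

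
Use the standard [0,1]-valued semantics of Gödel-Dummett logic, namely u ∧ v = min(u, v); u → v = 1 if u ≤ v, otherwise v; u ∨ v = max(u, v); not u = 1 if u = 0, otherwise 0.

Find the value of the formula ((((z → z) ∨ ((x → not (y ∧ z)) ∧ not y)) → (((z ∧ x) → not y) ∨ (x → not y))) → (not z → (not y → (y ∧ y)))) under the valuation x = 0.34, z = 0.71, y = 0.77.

1.00

(z → z): 0.71 ≤ 0.71, so result = 1
(y ∧ z) = min(0.77, 0.71) = 0.71
not (y ∧ z): Gödel ¬ of 0.71 = 0 (operand ≠ 0)
(x → not (y ∧ z)): 0.34 > 0, so result = 0
not y: Gödel ¬ of 0.77 = 0 (operand ≠ 0)
((x → not (y ∧ z)) ∧ not y) = min(0, 0) = 0
((z → z) ∨ ((x → not (y ∧ z)) ∧ not y)) = max(1, 0) = 1
(z ∧ x) = min(0.71, 0.34) = 0.34
not y: Gödel ¬ of 0.77 = 0 (operand ≠ 0)
((z ∧ x) → not y): 0.34 > 0, so result = 0
not y: Gödel ¬ of 0.77 = 0 (operand ≠ 0)
(x → not y): 0.34 > 0, so result = 0
(((z ∧ x) → not y) ∨ (x → not y)) = max(0, 0) = 0
(((z → z) ∨ ((x → not (y ∧ z)) ∧ not y)) → (((z ∧ x) → not y) ∨ (x → not y))): 1 > 0, so result = 0
not z: Gödel ¬ of 0.71 = 0 (operand ≠ 0)
not y: Gödel ¬ of 0.77 = 0 (operand ≠ 0)
(y ∧ y) = min(0.77, 0.77) = 0.77
(not y → (y ∧ y)): 0 ≤ 0.77, so result = 1
(not z → (not y → (y ∧ y))): 0 ≤ 1, so result = 1
((((z → z) ∨ ((x → not (y ∧ z)) ∧ not y)) → (((z ∧ x) → not y) ∨ (x → not y))) → (not z → (not y → (y ∧ y)))): 0 ≤ 1, so result = 1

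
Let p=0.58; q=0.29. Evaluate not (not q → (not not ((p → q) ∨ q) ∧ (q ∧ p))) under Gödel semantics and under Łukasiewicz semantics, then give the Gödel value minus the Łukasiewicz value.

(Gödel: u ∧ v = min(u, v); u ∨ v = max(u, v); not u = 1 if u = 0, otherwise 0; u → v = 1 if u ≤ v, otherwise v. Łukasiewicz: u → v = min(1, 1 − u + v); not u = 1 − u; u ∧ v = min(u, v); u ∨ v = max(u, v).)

Gödel evaluation:
  not q: Gödel ¬ of 0.29 = 0 (operand ≠ 0)
  (p → q): 0.58 > 0.29, so result = 0.29
  ((p → q) ∨ q) = max(0.29, 0.29) = 0.29
  not ((p → q) ∨ q): Gödel ¬ of 0.29 = 0 (operand ≠ 0)
  not not ((p → q) ∨ q): Gödel ¬ of 0 = 1 (operand is 0)
  (q ∧ p) = min(0.29, 0.58) = 0.29
  (not not ((p → q) ∨ q) ∧ (q ∧ p)) = min(1, 0.29) = 0.29
  (not q → (not not ((p → q) ∨ q) ∧ (q ∧ p))): 0 ≤ 0.29, so result = 1
  not (not q → (not not ((p → q) ∨ q) ∧ (q ∧ p))): Gödel ¬ of 1 = 0 (operand ≠ 0)
  Gödel value = 0
Łukasiewicz evaluation:
  not q: Łukasiewicz ¬ gives 1 − 0.29 = 0.71
  (p → q): min(1, 1 − 0.58 + 0.29) = 0.71
  ((p → q) ∨ q) = max(0.71, 0.29) = 0.71
  not ((p → q) ∨ q): Łukasiewicz ¬ gives 1 − 0.71 = 0.29
  not not ((p → q) ∨ q): Łukasiewicz ¬ gives 1 − 0.29 = 0.71
  (q ∧ p) = min(0.29, 0.58) = 0.29
  (not not ((p → q) ∨ q) ∧ (q ∧ p)) = min(0.71, 0.29) = 0.29
  (not q → (not not ((p → q) ∨ q) ∧ (q ∧ p))): min(1, 1 − 0.71 + 0.29) = 0.58
  not (not q → (not not ((p → q) ∨ q) ∧ (q ∧ p))): Łukasiewicz ¬ gives 1 − 0.58 = 0.42
  Łukasiewicz value = 0.42
Difference: 0 − 0.42 = -0.42

-0.42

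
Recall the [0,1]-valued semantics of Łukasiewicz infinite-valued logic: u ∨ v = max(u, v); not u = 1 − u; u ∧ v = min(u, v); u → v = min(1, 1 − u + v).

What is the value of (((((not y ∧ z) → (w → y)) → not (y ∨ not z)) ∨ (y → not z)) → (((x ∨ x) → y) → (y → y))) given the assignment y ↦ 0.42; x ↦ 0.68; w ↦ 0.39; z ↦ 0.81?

not y: Łukasiewicz ¬ gives 1 − 0.42 = 0.58
(not y ∧ z) = min(0.58, 0.81) = 0.58
(w → y): min(1, 1 − 0.39 + 0.42) = 1
((not y ∧ z) → (w → y)): min(1, 1 − 0.58 + 1) = 1
not z: Łukasiewicz ¬ gives 1 − 0.81 = 0.19
(y ∨ not z) = max(0.42, 0.19) = 0.42
not (y ∨ not z): Łukasiewicz ¬ gives 1 − 0.42 = 0.58
(((not y ∧ z) → (w → y)) → not (y ∨ not z)): min(1, 1 − 1 + 0.58) = 0.58
not z: Łukasiewicz ¬ gives 1 − 0.81 = 0.19
(y → not z): min(1, 1 − 0.42 + 0.19) = 0.77
((((not y ∧ z) → (w → y)) → not (y ∨ not z)) ∨ (y → not z)) = max(0.58, 0.77) = 0.77
(x ∨ x) = max(0.68, 0.68) = 0.68
((x ∨ x) → y): min(1, 1 − 0.68 + 0.42) = 0.74
(y → y): min(1, 1 − 0.42 + 0.42) = 1
(((x ∨ x) → y) → (y → y)): min(1, 1 − 0.74 + 1) = 1
(((((not y ∧ z) → (w → y)) → not (y ∨ not z)) ∨ (y → not z)) → (((x ∨ x) → y) → (y → y))): min(1, 1 − 0.77 + 1) = 1

1.00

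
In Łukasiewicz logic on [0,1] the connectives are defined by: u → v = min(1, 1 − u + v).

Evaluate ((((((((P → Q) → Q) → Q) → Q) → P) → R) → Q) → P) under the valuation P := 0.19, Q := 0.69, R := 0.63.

(P → Q): min(1, 1 − 0.19 + 0.69) = 1
((P → Q) → Q): min(1, 1 − 1 + 0.69) = 0.69
(((P → Q) → Q) → Q): min(1, 1 − 0.69 + 0.69) = 1
((((P → Q) → Q) → Q) → Q): min(1, 1 − 1 + 0.69) = 0.69
(((((P → Q) → Q) → Q) → Q) → P): min(1, 1 − 0.69 + 0.19) = 0.5
((((((P → Q) → Q) → Q) → Q) → P) → R): min(1, 1 − 0.5 + 0.63) = 1
(((((((P → Q) → Q) → Q) → Q) → P) → R) → Q): min(1, 1 − 1 + 0.69) = 0.69
((((((((P → Q) → Q) → Q) → Q) → P) → R) → Q) → P): min(1, 1 − 0.69 + 0.19) = 0.5

0.50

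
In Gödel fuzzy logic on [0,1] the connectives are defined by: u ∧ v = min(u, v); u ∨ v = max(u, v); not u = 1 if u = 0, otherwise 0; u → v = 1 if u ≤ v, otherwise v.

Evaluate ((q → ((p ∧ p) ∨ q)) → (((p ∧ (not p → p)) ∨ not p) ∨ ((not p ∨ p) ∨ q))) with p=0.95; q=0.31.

(p ∧ p) = min(0.95, 0.95) = 0.95
((p ∧ p) ∨ q) = max(0.95, 0.31) = 0.95
(q → ((p ∧ p) ∨ q)): 0.31 ≤ 0.95, so result = 1
not p: Gödel ¬ of 0.95 = 0 (operand ≠ 0)
(not p → p): 0 ≤ 0.95, so result = 1
(p ∧ (not p → p)) = min(0.95, 1) = 0.95
not p: Gödel ¬ of 0.95 = 0 (operand ≠ 0)
((p ∧ (not p → p)) ∨ not p) = max(0.95, 0) = 0.95
not p: Gödel ¬ of 0.95 = 0 (operand ≠ 0)
(not p ∨ p) = max(0, 0.95) = 0.95
((not p ∨ p) ∨ q) = max(0.95, 0.31) = 0.95
(((p ∧ (not p → p)) ∨ not p) ∨ ((not p ∨ p) ∨ q)) = max(0.95, 0.95) = 0.95
((q → ((p ∧ p) ∨ q)) → (((p ∧ (not p → p)) ∨ not p) ∨ ((not p ∨ p) ∨ q))): 1 > 0.95, so result = 0.95

0.95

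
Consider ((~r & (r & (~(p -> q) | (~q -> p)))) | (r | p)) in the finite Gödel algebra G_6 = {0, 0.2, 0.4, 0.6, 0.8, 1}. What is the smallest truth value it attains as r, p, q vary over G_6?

The minimum is attained at r = 0, p = 0, q = 0:
  ~r: Gödel ¬ of 0 = 1 (operand is 0)
  (p -> q): 0 ≤ 0, so result = 1
  ~(p -> q): Gödel ¬ of 1 = 0 (operand ≠ 0)
  ~q: Gödel ¬ of 0 = 1 (operand is 0)
  (~q -> p): 1 > 0, so result = 0
  (~(p -> q) | (~q -> p)) = max(0, 0) = 0
  (r & (~(p -> q) | (~q -> p))) = min(0, 0) = 0
  (~r & (r & (~(p -> q) | (~q -> p)))) = min(1, 0) = 0
  (r | p) = max(0, 0) = 0
  ((~r & (r & (~(p -> q) | (~q -> p)))) | (r | p)) = max(0, 0) = 0
Checking all 216 assignments confirms none give a value below 0.00.

0.00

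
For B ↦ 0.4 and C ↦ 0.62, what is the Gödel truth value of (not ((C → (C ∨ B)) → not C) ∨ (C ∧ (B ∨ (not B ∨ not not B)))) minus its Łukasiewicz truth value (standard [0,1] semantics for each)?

Gödel evaluation:
  (C ∨ B) = max(0.62, 0.4) = 0.62
  (C → (C ∨ B)): 0.62 ≤ 0.62, so result = 1
  not C: Gödel ¬ of 0.62 = 0 (operand ≠ 0)
  ((C → (C ∨ B)) → not C): 1 > 0, so result = 0
  not ((C → (C ∨ B)) → not C): Gödel ¬ of 0 = 1 (operand is 0)
  not B: Gödel ¬ of 0.4 = 0 (operand ≠ 0)
  not B: Gödel ¬ of 0.4 = 0 (operand ≠ 0)
  not not B: Gödel ¬ of 0 = 1 (operand is 0)
  (not B ∨ not not B) = max(0, 1) = 1
  (B ∨ (not B ∨ not not B)) = max(0.4, 1) = 1
  (C ∧ (B ∨ (not B ∨ not not B))) = min(0.62, 1) = 0.62
  (not ((C → (C ∨ B)) → not C) ∨ (C ∧ (B ∨ (not B ∨ not not B)))) = max(1, 0.62) = 1
  Gödel value = 1
Łukasiewicz evaluation:
  (C ∨ B) = max(0.62, 0.4) = 0.62
  (C → (C ∨ B)): min(1, 1 − 0.62 + 0.62) = 1
  not C: Łukasiewicz ¬ gives 1 − 0.62 = 0.38
  ((C → (C ∨ B)) → not C): min(1, 1 − 1 + 0.38) = 0.38
  not ((C → (C ∨ B)) → not C): Łukasiewicz ¬ gives 1 − 0.38 = 0.62
  not B: Łukasiewicz ¬ gives 1 − 0.4 = 0.6
  not B: Łukasiewicz ¬ gives 1 − 0.4 = 0.6
  not not B: Łukasiewicz ¬ gives 1 − 0.6 = 0.4
  (not B ∨ not not B) = max(0.6, 0.4) = 0.6
  (B ∨ (not B ∨ not not B)) = max(0.4, 0.6) = 0.6
  (C ∧ (B ∨ (not B ∨ not not B))) = min(0.62, 0.6) = 0.6
  (not ((C → (C ∨ B)) → not C) ∨ (C ∧ (B ∨ (not B ∨ not not B)))) = max(0.62, 0.6) = 0.62
  Łukasiewicz value = 0.62
Difference: 1 − 0.62 = 0.38

0.38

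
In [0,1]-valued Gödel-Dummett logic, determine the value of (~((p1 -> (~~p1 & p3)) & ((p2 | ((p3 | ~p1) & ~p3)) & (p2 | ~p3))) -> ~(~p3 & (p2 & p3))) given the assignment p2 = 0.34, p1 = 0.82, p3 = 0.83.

~p1: Gödel ¬ of 0.82 = 0 (operand ≠ 0)
~~p1: Gödel ¬ of 0 = 1 (operand is 0)
(~~p1 & p3) = min(1, 0.83) = 0.83
(p1 -> (~~p1 & p3)): 0.82 ≤ 0.83, so result = 1
~p1: Gödel ¬ of 0.82 = 0 (operand ≠ 0)
(p3 | ~p1) = max(0.83, 0) = 0.83
~p3: Gödel ¬ of 0.83 = 0 (operand ≠ 0)
((p3 | ~p1) & ~p3) = min(0.83, 0) = 0
(p2 | ((p3 | ~p1) & ~p3)) = max(0.34, 0) = 0.34
~p3: Gödel ¬ of 0.83 = 0 (operand ≠ 0)
(p2 | ~p3) = max(0.34, 0) = 0.34
((p2 | ((p3 | ~p1) & ~p3)) & (p2 | ~p3)) = min(0.34, 0.34) = 0.34
((p1 -> (~~p1 & p3)) & ((p2 | ((p3 | ~p1) & ~p3)) & (p2 | ~p3))) = min(1, 0.34) = 0.34
~((p1 -> (~~p1 & p3)) & ((p2 | ((p3 | ~p1) & ~p3)) & (p2 | ~p3))): Gödel ¬ of 0.34 = 0 (operand ≠ 0)
~p3: Gödel ¬ of 0.83 = 0 (operand ≠ 0)
(p2 & p3) = min(0.34, 0.83) = 0.34
(~p3 & (p2 & p3)) = min(0, 0.34) = 0
~(~p3 & (p2 & p3)): Gödel ¬ of 0 = 1 (operand is 0)
(~((p1 -> (~~p1 & p3)) & ((p2 | ((p3 | ~p1) & ~p3)) & (p2 | ~p3))) -> ~(~p3 & (p2 & p3))): 0 ≤ 1, so result = 1

1.00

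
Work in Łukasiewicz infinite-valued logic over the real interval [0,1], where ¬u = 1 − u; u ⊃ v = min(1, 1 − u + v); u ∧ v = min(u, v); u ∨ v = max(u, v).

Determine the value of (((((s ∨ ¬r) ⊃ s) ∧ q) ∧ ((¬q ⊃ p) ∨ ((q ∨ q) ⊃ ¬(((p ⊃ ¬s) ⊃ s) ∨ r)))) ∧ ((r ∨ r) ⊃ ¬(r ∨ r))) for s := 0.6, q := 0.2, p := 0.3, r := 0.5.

¬r: Łukasiewicz ¬ gives 1 − 0.5 = 0.5
(s ∨ ¬r) = max(0.6, 0.5) = 0.6
((s ∨ ¬r) ⊃ s): min(1, 1 − 0.6 + 0.6) = 1
(((s ∨ ¬r) ⊃ s) ∧ q) = min(1, 0.2) = 0.2
¬q: Łukasiewicz ¬ gives 1 − 0.2 = 0.8
(¬q ⊃ p): min(1, 1 − 0.8 + 0.3) = 0.5
(q ∨ q) = max(0.2, 0.2) = 0.2
¬s: Łukasiewicz ¬ gives 1 − 0.6 = 0.4
(p ⊃ ¬s): min(1, 1 − 0.3 + 0.4) = 1
((p ⊃ ¬s) ⊃ s): min(1, 1 − 1 + 0.6) = 0.6
(((p ⊃ ¬s) ⊃ s) ∨ r) = max(0.6, 0.5) = 0.6
¬(((p ⊃ ¬s) ⊃ s) ∨ r): Łukasiewicz ¬ gives 1 − 0.6 = 0.4
((q ∨ q) ⊃ ¬(((p ⊃ ¬s) ⊃ s) ∨ r)): min(1, 1 − 0.2 + 0.4) = 1
((¬q ⊃ p) ∨ ((q ∨ q) ⊃ ¬(((p ⊃ ¬s) ⊃ s) ∨ r))) = max(0.5, 1) = 1
((((s ∨ ¬r) ⊃ s) ∧ q) ∧ ((¬q ⊃ p) ∨ ((q ∨ q) ⊃ ¬(((p ⊃ ¬s) ⊃ s) ∨ r)))) = min(0.2, 1) = 0.2
(r ∨ r) = max(0.5, 0.5) = 0.5
(r ∨ r) = max(0.5, 0.5) = 0.5
¬(r ∨ r): Łukasiewicz ¬ gives 1 − 0.5 = 0.5
((r ∨ r) ⊃ ¬(r ∨ r)): min(1, 1 − 0.5 + 0.5) = 1
(((((s ∨ ¬r) ⊃ s) ∧ q) ∧ ((¬q ⊃ p) ∨ ((q ∨ q) ⊃ ¬(((p ⊃ ¬s) ⊃ s) ∨ r)))) ∧ ((r ∨ r) ⊃ ¬(r ∨ r))) = min(0.2, 1) = 0.2

0.20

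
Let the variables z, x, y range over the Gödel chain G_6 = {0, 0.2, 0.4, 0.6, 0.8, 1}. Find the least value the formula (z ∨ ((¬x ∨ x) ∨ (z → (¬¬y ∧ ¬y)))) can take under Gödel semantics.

0.20

The minimum is attained at z = 0.2, x = 0.2, y = 0:
  ¬x: Gödel ¬ of 0.2 = 0 (operand ≠ 0)
  (¬x ∨ x) = max(0, 0.2) = 0.2
  ¬y: Gödel ¬ of 0 = 1 (operand is 0)
  ¬¬y: Gödel ¬ of 1 = 0 (operand ≠ 0)
  ¬y: Gödel ¬ of 0 = 1 (operand is 0)
  (¬¬y ∧ ¬y) = min(0, 1) = 0
  (z → (¬¬y ∧ ¬y)): 0.2 > 0, so result = 0
  ((¬x ∨ x) ∨ (z → (¬¬y ∧ ¬y))) = max(0.2, 0) = 0.2
  (z ∨ ((¬x ∨ x) ∨ (z → (¬¬y ∧ ¬y)))) = max(0.2, 0.2) = 0.2
Checking all 216 assignments confirms none give a value below 0.20.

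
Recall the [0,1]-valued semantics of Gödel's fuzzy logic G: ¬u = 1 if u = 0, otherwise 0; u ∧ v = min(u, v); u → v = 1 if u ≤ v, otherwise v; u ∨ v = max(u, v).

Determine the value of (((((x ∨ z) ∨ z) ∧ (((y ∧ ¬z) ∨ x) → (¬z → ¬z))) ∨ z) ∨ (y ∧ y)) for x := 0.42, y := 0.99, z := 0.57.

(x ∨ z) = max(0.42, 0.57) = 0.57
((x ∨ z) ∨ z) = max(0.57, 0.57) = 0.57
¬z: Gödel ¬ of 0.57 = 0 (operand ≠ 0)
(y ∧ ¬z) = min(0.99, 0) = 0
((y ∧ ¬z) ∨ x) = max(0, 0.42) = 0.42
¬z: Gödel ¬ of 0.57 = 0 (operand ≠ 0)
¬z: Gödel ¬ of 0.57 = 0 (operand ≠ 0)
(¬z → ¬z): 0 ≤ 0, so result = 1
(((y ∧ ¬z) ∨ x) → (¬z → ¬z)): 0.42 ≤ 1, so result = 1
(((x ∨ z) ∨ z) ∧ (((y ∧ ¬z) ∨ x) → (¬z → ¬z))) = min(0.57, 1) = 0.57
((((x ∨ z) ∨ z) ∧ (((y ∧ ¬z) ∨ x) → (¬z → ¬z))) ∨ z) = max(0.57, 0.57) = 0.57
(y ∧ y) = min(0.99, 0.99) = 0.99
(((((x ∨ z) ∨ z) ∧ (((y ∧ ¬z) ∨ x) → (¬z → ¬z))) ∨ z) ∨ (y ∧ y)) = max(0.57, 0.99) = 0.99

0.99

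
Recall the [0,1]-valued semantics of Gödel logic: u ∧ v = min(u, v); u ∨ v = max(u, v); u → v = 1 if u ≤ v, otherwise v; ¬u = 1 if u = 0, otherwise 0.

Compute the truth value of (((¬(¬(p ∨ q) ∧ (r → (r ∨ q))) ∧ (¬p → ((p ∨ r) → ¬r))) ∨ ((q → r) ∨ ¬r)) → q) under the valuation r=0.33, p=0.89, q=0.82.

(p ∨ q) = max(0.89, 0.82) = 0.89
¬(p ∨ q): Gödel ¬ of 0.89 = 0 (operand ≠ 0)
(r ∨ q) = max(0.33, 0.82) = 0.82
(r → (r ∨ q)): 0.33 ≤ 0.82, so result = 1
(¬(p ∨ q) ∧ (r → (r ∨ q))) = min(0, 1) = 0
¬(¬(p ∨ q) ∧ (r → (r ∨ q))): Gödel ¬ of 0 = 1 (operand is 0)
¬p: Gödel ¬ of 0.89 = 0 (operand ≠ 0)
(p ∨ r) = max(0.89, 0.33) = 0.89
¬r: Gödel ¬ of 0.33 = 0 (operand ≠ 0)
((p ∨ r) → ¬r): 0.89 > 0, so result = 0
(¬p → ((p ∨ r) → ¬r)): 0 ≤ 0, so result = 1
(¬(¬(p ∨ q) ∧ (r → (r ∨ q))) ∧ (¬p → ((p ∨ r) → ¬r))) = min(1, 1) = 1
(q → r): 0.82 > 0.33, so result = 0.33
¬r: Gödel ¬ of 0.33 = 0 (operand ≠ 0)
((q → r) ∨ ¬r) = max(0.33, 0) = 0.33
((¬(¬(p ∨ q) ∧ (r → (r ∨ q))) ∧ (¬p → ((p ∨ r) → ¬r))) ∨ ((q → r) ∨ ¬r)) = max(1, 0.33) = 1
(((¬(¬(p ∨ q) ∧ (r → (r ∨ q))) ∧ (¬p → ((p ∨ r) → ¬r))) ∨ ((q → r) ∨ ¬r)) → q): 1 > 0.82, so result = 0.82

0.82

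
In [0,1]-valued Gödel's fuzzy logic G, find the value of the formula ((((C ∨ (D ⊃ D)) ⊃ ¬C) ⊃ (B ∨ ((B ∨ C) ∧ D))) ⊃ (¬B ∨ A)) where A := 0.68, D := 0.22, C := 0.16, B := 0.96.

(D ⊃ D): 0.22 ≤ 0.22, so result = 1
(C ∨ (D ⊃ D)) = max(0.16, 1) = 1
¬C: Gödel ¬ of 0.16 = 0 (operand ≠ 0)
((C ∨ (D ⊃ D)) ⊃ ¬C): 1 > 0, so result = 0
(B ∨ C) = max(0.96, 0.16) = 0.96
((B ∨ C) ∧ D) = min(0.96, 0.22) = 0.22
(B ∨ ((B ∨ C) ∧ D)) = max(0.96, 0.22) = 0.96
(((C ∨ (D ⊃ D)) ⊃ ¬C) ⊃ (B ∨ ((B ∨ C) ∧ D))): 0 ≤ 0.96, so result = 1
¬B: Gödel ¬ of 0.96 = 0 (operand ≠ 0)
(¬B ∨ A) = max(0, 0.68) = 0.68
((((C ∨ (D ⊃ D)) ⊃ ¬C) ⊃ (B ∨ ((B ∨ C) ∧ D))) ⊃ (¬B ∨ A)): 1 > 0.68, so result = 0.68

0.68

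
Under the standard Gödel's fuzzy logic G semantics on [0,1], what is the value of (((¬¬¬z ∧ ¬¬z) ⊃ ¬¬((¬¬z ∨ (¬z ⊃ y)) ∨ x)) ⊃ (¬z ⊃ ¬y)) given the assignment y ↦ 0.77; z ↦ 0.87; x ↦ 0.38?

1.00

¬z: Gödel ¬ of 0.87 = 0 (operand ≠ 0)
¬¬z: Gödel ¬ of 0 = 1 (operand is 0)
¬¬¬z: Gödel ¬ of 1 = 0 (operand ≠ 0)
¬z: Gödel ¬ of 0.87 = 0 (operand ≠ 0)
¬¬z: Gödel ¬ of 0 = 1 (operand is 0)
(¬¬¬z ∧ ¬¬z) = min(0, 1) = 0
¬z: Gödel ¬ of 0.87 = 0 (operand ≠ 0)
¬¬z: Gödel ¬ of 0 = 1 (operand is 0)
¬z: Gödel ¬ of 0.87 = 0 (operand ≠ 0)
(¬z ⊃ y): 0 ≤ 0.77, so result = 1
(¬¬z ∨ (¬z ⊃ y)) = max(1, 1) = 1
((¬¬z ∨ (¬z ⊃ y)) ∨ x) = max(1, 0.38) = 1
¬((¬¬z ∨ (¬z ⊃ y)) ∨ x): Gödel ¬ of 1 = 0 (operand ≠ 0)
¬¬((¬¬z ∨ (¬z ⊃ y)) ∨ x): Gödel ¬ of 0 = 1 (operand is 0)
((¬¬¬z ∧ ¬¬z) ⊃ ¬¬((¬¬z ∨ (¬z ⊃ y)) ∨ x)): 0 ≤ 1, so result = 1
¬z: Gödel ¬ of 0.87 = 0 (operand ≠ 0)
¬y: Gödel ¬ of 0.77 = 0 (operand ≠ 0)
(¬z ⊃ ¬y): 0 ≤ 0, so result = 1
(((¬¬¬z ∧ ¬¬z) ⊃ ¬¬((¬¬z ∨ (¬z ⊃ y)) ∨ x)) ⊃ (¬z ⊃ ¬y)): 1 ≤ 1, so result = 1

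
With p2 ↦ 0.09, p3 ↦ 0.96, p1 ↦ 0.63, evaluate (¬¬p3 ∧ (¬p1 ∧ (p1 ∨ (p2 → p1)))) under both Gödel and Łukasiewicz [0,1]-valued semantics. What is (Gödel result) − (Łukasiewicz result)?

-0.37

Gödel evaluation:
  ¬p3: Gödel ¬ of 0.96 = 0 (operand ≠ 0)
  ¬¬p3: Gödel ¬ of 0 = 1 (operand is 0)
  ¬p1: Gödel ¬ of 0.63 = 0 (operand ≠ 0)
  (p2 → p1): 0.09 ≤ 0.63, so result = 1
  (p1 ∨ (p2 → p1)) = max(0.63, 1) = 1
  (¬p1 ∧ (p1 ∨ (p2 → p1))) = min(0, 1) = 0
  (¬¬p3 ∧ (¬p1 ∧ (p1 ∨ (p2 → p1)))) = min(1, 0) = 0
  Gödel value = 0
Łukasiewicz evaluation:
  ¬p3: Łukasiewicz ¬ gives 1 − 0.96 = 0.04
  ¬¬p3: Łukasiewicz ¬ gives 1 − 0.04 = 0.96
  ¬p1: Łukasiewicz ¬ gives 1 − 0.63 = 0.37
  (p2 → p1): min(1, 1 − 0.09 + 0.63) = 1
  (p1 ∨ (p2 → p1)) = max(0.63, 1) = 1
  (¬p1 ∧ (p1 ∨ (p2 → p1))) = min(0.37, 1) = 0.37
  (¬¬p3 ∧ (¬p1 ∧ (p1 ∨ (p2 → p1)))) = min(0.96, 0.37) = 0.37
  Łukasiewicz value = 0.37
Difference: 0 − 0.37 = -0.37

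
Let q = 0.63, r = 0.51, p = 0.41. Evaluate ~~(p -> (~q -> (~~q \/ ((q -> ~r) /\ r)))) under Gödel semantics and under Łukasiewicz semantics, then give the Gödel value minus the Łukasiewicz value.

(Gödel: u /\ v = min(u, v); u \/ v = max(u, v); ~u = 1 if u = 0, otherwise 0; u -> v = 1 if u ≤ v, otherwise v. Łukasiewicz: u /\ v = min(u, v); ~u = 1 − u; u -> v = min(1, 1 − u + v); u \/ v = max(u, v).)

Gödel evaluation:
  ~q: Gödel ¬ of 0.63 = 0 (operand ≠ 0)
  ~q: Gödel ¬ of 0.63 = 0 (operand ≠ 0)
  ~~q: Gödel ¬ of 0 = 1 (operand is 0)
  ~r: Gödel ¬ of 0.51 = 0 (operand ≠ 0)
  (q -> ~r): 0.63 > 0, so result = 0
  ((q -> ~r) /\ r) = min(0, 0.51) = 0
  (~~q \/ ((q -> ~r) /\ r)) = max(1, 0) = 1
  (~q -> (~~q \/ ((q -> ~r) /\ r))): 0 ≤ 1, so result = 1
  (p -> (~q -> (~~q \/ ((q -> ~r) /\ r)))): 0.41 ≤ 1, so result = 1
  ~(p -> (~q -> (~~q \/ ((q -> ~r) /\ r)))): Gödel ¬ of 1 = 0 (operand ≠ 0)
  ~~(p -> (~q -> (~~q \/ ((q -> ~r) /\ r)))): Gödel ¬ of 0 = 1 (operand is 0)
  Gödel value = 1
Łukasiewicz evaluation:
  ~q: Łukasiewicz ¬ gives 1 − 0.63 = 0.37
  ~q: Łukasiewicz ¬ gives 1 − 0.63 = 0.37
  ~~q: Łukasiewicz ¬ gives 1 − 0.37 = 0.63
  ~r: Łukasiewicz ¬ gives 1 − 0.51 = 0.49
  (q -> ~r): min(1, 1 − 0.63 + 0.49) = 0.86
  ((q -> ~r) /\ r) = min(0.86, 0.51) = 0.51
  (~~q \/ ((q -> ~r) /\ r)) = max(0.63, 0.51) = 0.63
  (~q -> (~~q \/ ((q -> ~r) /\ r))): min(1, 1 − 0.37 + 0.63) = 1
  (p -> (~q -> (~~q \/ ((q -> ~r) /\ r)))): min(1, 1 − 0.41 + 1) = 1
  ~(p -> (~q -> (~~q \/ ((q -> ~r) /\ r)))): Łukasiewicz ¬ gives 1 − 1 = 0
  ~~(p -> (~q -> (~~q \/ ((q -> ~r) /\ r)))): Łukasiewicz ¬ gives 1 − 0 = 1
  Łukasiewicz value = 1
Difference: 1 − 1 = 0.00

0.00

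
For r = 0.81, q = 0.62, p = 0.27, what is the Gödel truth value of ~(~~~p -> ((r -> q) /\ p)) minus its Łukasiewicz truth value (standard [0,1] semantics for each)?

-0.46

Gödel evaluation:
  ~p: Gödel ¬ of 0.27 = 0 (operand ≠ 0)
  ~~p: Gödel ¬ of 0 = 1 (operand is 0)
  ~~~p: Gödel ¬ of 1 = 0 (operand ≠ 0)
  (r -> q): 0.81 > 0.62, so result = 0.62
  ((r -> q) /\ p) = min(0.62, 0.27) = 0.27
  (~~~p -> ((r -> q) /\ p)): 0 ≤ 0.27, so result = 1
  ~(~~~p -> ((r -> q) /\ p)): Gödel ¬ of 1 = 0 (operand ≠ 0)
  Gödel value = 0
Łukasiewicz evaluation:
  ~p: Łukasiewicz ¬ gives 1 − 0.27 = 0.73
  ~~p: Łukasiewicz ¬ gives 1 − 0.73 = 0.27
  ~~~p: Łukasiewicz ¬ gives 1 − 0.27 = 0.73
  (r -> q): min(1, 1 − 0.81 + 0.62) = 0.81
  ((r -> q) /\ p) = min(0.81, 0.27) = 0.27
  (~~~p -> ((r -> q) /\ p)): min(1, 1 − 0.73 + 0.27) = 0.54
  ~(~~~p -> ((r -> q) /\ p)): Łukasiewicz ¬ gives 1 − 0.54 = 0.46
  Łukasiewicz value = 0.46
Difference: 0 − 0.46 = -0.46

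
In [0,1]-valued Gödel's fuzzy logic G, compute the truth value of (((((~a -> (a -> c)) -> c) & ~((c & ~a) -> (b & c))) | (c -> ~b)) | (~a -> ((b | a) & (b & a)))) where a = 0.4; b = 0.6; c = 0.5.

~a: Gödel ¬ of 0.4 = 0 (operand ≠ 0)
(a -> c): 0.4 ≤ 0.5, so result = 1
(~a -> (a -> c)): 0 ≤ 1, so result = 1
((~a -> (a -> c)) -> c): 1 > 0.5, so result = 0.5
~a: Gödel ¬ of 0.4 = 0 (operand ≠ 0)
(c & ~a) = min(0.5, 0) = 0
(b & c) = min(0.6, 0.5) = 0.5
((c & ~a) -> (b & c)): 0 ≤ 0.5, so result = 1
~((c & ~a) -> (b & c)): Gödel ¬ of 1 = 0 (operand ≠ 0)
(((~a -> (a -> c)) -> c) & ~((c & ~a) -> (b & c))) = min(0.5, 0) = 0
~b: Gödel ¬ of 0.6 = 0 (operand ≠ 0)
(c -> ~b): 0.5 > 0, so result = 0
((((~a -> (a -> c)) -> c) & ~((c & ~a) -> (b & c))) | (c -> ~b)) = max(0, 0) = 0
~a: Gödel ¬ of 0.4 = 0 (operand ≠ 0)
(b | a) = max(0.6, 0.4) = 0.6
(b & a) = min(0.6, 0.4) = 0.4
((b | a) & (b & a)) = min(0.6, 0.4) = 0.4
(~a -> ((b | a) & (b & a))): 0 ≤ 0.4, so result = 1
(((((~a -> (a -> c)) -> c) & ~((c & ~a) -> (b & c))) | (c -> ~b)) | (~a -> ((b | a) & (b & a)))) = max(0, 1) = 1

1.00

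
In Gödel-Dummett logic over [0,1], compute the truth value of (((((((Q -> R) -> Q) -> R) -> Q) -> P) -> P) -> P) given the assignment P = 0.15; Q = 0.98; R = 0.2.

0.15

(Q -> R): 0.98 > 0.2, so result = 0.2
((Q -> R) -> Q): 0.2 ≤ 0.98, so result = 1
(((Q -> R) -> Q) -> R): 1 > 0.2, so result = 0.2
((((Q -> R) -> Q) -> R) -> Q): 0.2 ≤ 0.98, so result = 1
(((((Q -> R) -> Q) -> R) -> Q) -> P): 1 > 0.15, so result = 0.15
((((((Q -> R) -> Q) -> R) -> Q) -> P) -> P): 0.15 ≤ 0.15, so result = 1
(((((((Q -> R) -> Q) -> R) -> Q) -> P) -> P) -> P): 1 > 0.15, so result = 0.15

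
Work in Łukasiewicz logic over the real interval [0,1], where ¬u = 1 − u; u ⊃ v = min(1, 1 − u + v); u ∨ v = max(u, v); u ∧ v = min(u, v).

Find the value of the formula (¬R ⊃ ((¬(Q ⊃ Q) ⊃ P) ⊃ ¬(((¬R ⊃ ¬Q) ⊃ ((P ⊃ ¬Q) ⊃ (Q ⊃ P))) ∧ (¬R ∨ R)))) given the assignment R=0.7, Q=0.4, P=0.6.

¬R: Łukasiewicz ¬ gives 1 − 0.7 = 0.3
(Q ⊃ Q): min(1, 1 − 0.4 + 0.4) = 1
¬(Q ⊃ Q): Łukasiewicz ¬ gives 1 − 1 = 0
(¬(Q ⊃ Q) ⊃ P): min(1, 1 − 0 + 0.6) = 1
¬R: Łukasiewicz ¬ gives 1 − 0.7 = 0.3
¬Q: Łukasiewicz ¬ gives 1 − 0.4 = 0.6
(¬R ⊃ ¬Q): min(1, 1 − 0.3 + 0.6) = 1
¬Q: Łukasiewicz ¬ gives 1 − 0.4 = 0.6
(P ⊃ ¬Q): min(1, 1 − 0.6 + 0.6) = 1
(Q ⊃ P): min(1, 1 − 0.4 + 0.6) = 1
((P ⊃ ¬Q) ⊃ (Q ⊃ P)): min(1, 1 − 1 + 1) = 1
((¬R ⊃ ¬Q) ⊃ ((P ⊃ ¬Q) ⊃ (Q ⊃ P))): min(1, 1 − 1 + 1) = 1
¬R: Łukasiewicz ¬ gives 1 − 0.7 = 0.3
(¬R ∨ R) = max(0.3, 0.7) = 0.7
(((¬R ⊃ ¬Q) ⊃ ((P ⊃ ¬Q) ⊃ (Q ⊃ P))) ∧ (¬R ∨ R)) = min(1, 0.7) = 0.7
¬(((¬R ⊃ ¬Q) ⊃ ((P ⊃ ¬Q) ⊃ (Q ⊃ P))) ∧ (¬R ∨ R)): Łukasiewicz ¬ gives 1 − 0.7 = 0.3
((¬(Q ⊃ Q) ⊃ P) ⊃ ¬(((¬R ⊃ ¬Q) ⊃ ((P ⊃ ¬Q) ⊃ (Q ⊃ P))) ∧ (¬R ∨ R))): min(1, 1 − 1 + 0.3) = 0.3
(¬R ⊃ ((¬(Q ⊃ Q) ⊃ P) ⊃ ¬(((¬R ⊃ ¬Q) ⊃ ((P ⊃ ¬Q) ⊃ (Q ⊃ P))) ∧ (¬R ∨ R)))): min(1, 1 − 0.3 + 0.3) = 1

1.00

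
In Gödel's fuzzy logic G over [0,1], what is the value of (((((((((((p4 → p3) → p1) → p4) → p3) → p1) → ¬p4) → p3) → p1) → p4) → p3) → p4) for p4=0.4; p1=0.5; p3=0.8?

0.40

(p4 → p3): 0.4 ≤ 0.8, so result = 1
((p4 → p3) → p1): 1 > 0.5, so result = 0.5
(((p4 → p3) → p1) → p4): 0.5 > 0.4, so result = 0.4
((((p4 → p3) → p1) → p4) → p3): 0.4 ≤ 0.8, so result = 1
(((((p4 → p3) → p1) → p4) → p3) → p1): 1 > 0.5, so result = 0.5
¬p4: Gödel ¬ of 0.4 = 0 (operand ≠ 0)
((((((p4 → p3) → p1) → p4) → p3) → p1) → ¬p4): 0.5 > 0, so result = 0
(((((((p4 → p3) → p1) → p4) → p3) → p1) → ¬p4) → p3): 0 ≤ 0.8, so result = 1
((((((((p4 → p3) → p1) → p4) → p3) → p1) → ¬p4) → p3) → p1): 1 > 0.5, so result = 0.5
(((((((((p4 → p3) → p1) → p4) → p3) → p1) → ¬p4) → p3) → p1) → p4): 0.5 > 0.4, so result = 0.4
((((((((((p4 → p3) → p1) → p4) → p3) → p1) → ¬p4) → p3) → p1) → p4) → p3): 0.4 ≤ 0.8, so result = 1
(((((((((((p4 → p3) → p1) → p4) → p3) → p1) → ¬p4) → p3) → p1) → p4) → p3) → p4): 1 > 0.4, so result = 0.4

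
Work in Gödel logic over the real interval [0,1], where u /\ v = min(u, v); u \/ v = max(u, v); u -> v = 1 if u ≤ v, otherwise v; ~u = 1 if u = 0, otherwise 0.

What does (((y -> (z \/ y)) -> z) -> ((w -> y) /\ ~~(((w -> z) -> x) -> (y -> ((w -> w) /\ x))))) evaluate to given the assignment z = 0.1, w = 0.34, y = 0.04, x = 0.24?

(z \/ y) = max(0.1, 0.04) = 0.1
(y -> (z \/ y)): 0.04 ≤ 0.1, so result = 1
((y -> (z \/ y)) -> z): 1 > 0.1, so result = 0.1
(w -> y): 0.34 > 0.04, so result = 0.04
(w -> z): 0.34 > 0.1, so result = 0.1
((w -> z) -> x): 0.1 ≤ 0.24, so result = 1
(w -> w): 0.34 ≤ 0.34, so result = 1
((w -> w) /\ x) = min(1, 0.24) = 0.24
(y -> ((w -> w) /\ x)): 0.04 ≤ 0.24, so result = 1
(((w -> z) -> x) -> (y -> ((w -> w) /\ x))): 1 ≤ 1, so result = 1
~(((w -> z) -> x) -> (y -> ((w -> w) /\ x))): Gödel ¬ of 1 = 0 (operand ≠ 0)
~~(((w -> z) -> x) -> (y -> ((w -> w) /\ x))): Gödel ¬ of 0 = 1 (operand is 0)
((w -> y) /\ ~~(((w -> z) -> x) -> (y -> ((w -> w) /\ x)))) = min(0.04, 1) = 0.04
(((y -> (z \/ y)) -> z) -> ((w -> y) /\ ~~(((w -> z) -> x) -> (y -> ((w -> w) /\ x))))): 0.1 > 0.04, so result = 0.04

0.04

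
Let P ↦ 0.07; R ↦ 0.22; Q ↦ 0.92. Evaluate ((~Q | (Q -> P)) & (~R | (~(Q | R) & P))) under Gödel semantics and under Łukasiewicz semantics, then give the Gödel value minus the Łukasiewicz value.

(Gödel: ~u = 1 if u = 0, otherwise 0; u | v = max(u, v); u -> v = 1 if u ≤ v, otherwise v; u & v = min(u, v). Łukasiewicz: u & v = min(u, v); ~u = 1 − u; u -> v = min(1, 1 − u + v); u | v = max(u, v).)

-0.15

Gödel evaluation:
  ~Q: Gödel ¬ of 0.92 = 0 (operand ≠ 0)
  (Q -> P): 0.92 > 0.07, so result = 0.07
  (~Q | (Q -> P)) = max(0, 0.07) = 0.07
  ~R: Gödel ¬ of 0.22 = 0 (operand ≠ 0)
  (Q | R) = max(0.92, 0.22) = 0.92
  ~(Q | R): Gödel ¬ of 0.92 = 0 (operand ≠ 0)
  (~(Q | R) & P) = min(0, 0.07) = 0
  (~R | (~(Q | R) & P)) = max(0, 0) = 0
  ((~Q | (Q -> P)) & (~R | (~(Q | R) & P))) = min(0.07, 0) = 0
  Gödel value = 0
Łukasiewicz evaluation:
  ~Q: Łukasiewicz ¬ gives 1 − 0.92 = 0.08
  (Q -> P): min(1, 1 − 0.92 + 0.07) = 0.15
  (~Q | (Q -> P)) = max(0.08, 0.15) = 0.15
  ~R: Łukasiewicz ¬ gives 1 − 0.22 = 0.78
  (Q | R) = max(0.92, 0.22) = 0.92
  ~(Q | R): Łukasiewicz ¬ gives 1 − 0.92 = 0.08
  (~(Q | R) & P) = min(0.08, 0.07) = 0.07
  (~R | (~(Q | R) & P)) = max(0.78, 0.07) = 0.78
  ((~Q | (Q -> P)) & (~R | (~(Q | R) & P))) = min(0.15, 0.78) = 0.15
  Łukasiewicz value = 0.15
Difference: 0 − 0.15 = -0.15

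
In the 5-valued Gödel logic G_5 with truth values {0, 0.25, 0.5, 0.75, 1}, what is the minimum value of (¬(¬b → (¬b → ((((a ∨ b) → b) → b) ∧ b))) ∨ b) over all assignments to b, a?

0.25

The minimum is attained at b = 0.25, a = 0:
  ¬b: Gödel ¬ of 0.25 = 0 (operand ≠ 0)
  ¬b: Gödel ¬ of 0.25 = 0 (operand ≠ 0)
  (a ∨ b) = max(0, 0.25) = 0.25
  ((a ∨ b) → b): 0.25 ≤ 0.25, so result = 1
  (((a ∨ b) → b) → b): 1 > 0.25, so result = 0.25
  ((((a ∨ b) → b) → b) ∧ b) = min(0.25, 0.25) = 0.25
  (¬b → ((((a ∨ b) → b) → b) ∧ b)): 0 ≤ 0.25, so result = 1
  (¬b → (¬b → ((((a ∨ b) → b) → b) ∧ b))): 0 ≤ 1, so result = 1
  ¬(¬b → (¬b → ((((a ∨ b) → b) → b) ∧ b))): Gödel ¬ of 1 = 0 (operand ≠ 0)
  (¬(¬b → (¬b → ((((a ∨ b) → b) → b) ∧ b))) ∨ b) = max(0, 0.25) = 0.25
Checking all 25 assignments confirms none give a value below 0.25.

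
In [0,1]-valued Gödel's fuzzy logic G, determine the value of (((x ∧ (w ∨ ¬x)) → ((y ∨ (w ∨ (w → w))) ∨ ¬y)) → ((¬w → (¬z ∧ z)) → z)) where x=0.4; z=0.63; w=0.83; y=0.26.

0.63

¬x: Gödel ¬ of 0.4 = 0 (operand ≠ 0)
(w ∨ ¬x) = max(0.83, 0) = 0.83
(x ∧ (w ∨ ¬x)) = min(0.4, 0.83) = 0.4
(w → w): 0.83 ≤ 0.83, so result = 1
(w ∨ (w → w)) = max(0.83, 1) = 1
(y ∨ (w ∨ (w → w))) = max(0.26, 1) = 1
¬y: Gödel ¬ of 0.26 = 0 (operand ≠ 0)
((y ∨ (w ∨ (w → w))) ∨ ¬y) = max(1, 0) = 1
((x ∧ (w ∨ ¬x)) → ((y ∨ (w ∨ (w → w))) ∨ ¬y)): 0.4 ≤ 1, so result = 1
¬w: Gödel ¬ of 0.83 = 0 (operand ≠ 0)
¬z: Gödel ¬ of 0.63 = 0 (operand ≠ 0)
(¬z ∧ z) = min(0, 0.63) = 0
(¬w → (¬z ∧ z)): 0 ≤ 0, so result = 1
((¬w → (¬z ∧ z)) → z): 1 > 0.63, so result = 0.63
(((x ∧ (w ∨ ¬x)) → ((y ∨ (w ∨ (w → w))) ∨ ¬y)) → ((¬w → (¬z ∧ z)) → z)): 1 > 0.63, so result = 0.63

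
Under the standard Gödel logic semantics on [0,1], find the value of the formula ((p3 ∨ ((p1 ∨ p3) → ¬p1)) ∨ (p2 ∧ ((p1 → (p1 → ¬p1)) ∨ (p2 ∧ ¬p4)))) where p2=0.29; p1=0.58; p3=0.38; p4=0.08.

0.38

(p1 ∨ p3) = max(0.58, 0.38) = 0.58
¬p1: Gödel ¬ of 0.58 = 0 (operand ≠ 0)
((p1 ∨ p3) → ¬p1): 0.58 > 0, so result = 0
(p3 ∨ ((p1 ∨ p3) → ¬p1)) = max(0.38, 0) = 0.38
¬p1: Gödel ¬ of 0.58 = 0 (operand ≠ 0)
(p1 → ¬p1): 0.58 > 0, so result = 0
(p1 → (p1 → ¬p1)): 0.58 > 0, so result = 0
¬p4: Gödel ¬ of 0.08 = 0 (operand ≠ 0)
(p2 ∧ ¬p4) = min(0.29, 0) = 0
((p1 → (p1 → ¬p1)) ∨ (p2 ∧ ¬p4)) = max(0, 0) = 0
(p2 ∧ ((p1 → (p1 → ¬p1)) ∨ (p2 ∧ ¬p4))) = min(0.29, 0) = 0
((p3 ∨ ((p1 ∨ p3) → ¬p1)) ∨ (p2 ∧ ((p1 → (p1 → ¬p1)) ∨ (p2 ∧ ¬p4)))) = max(0.38, 0) = 0.38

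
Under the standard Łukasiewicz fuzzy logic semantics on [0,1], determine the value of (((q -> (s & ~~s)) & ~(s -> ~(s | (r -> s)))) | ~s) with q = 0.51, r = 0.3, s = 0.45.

~s: Łukasiewicz ¬ gives 1 − 0.45 = 0.55
~~s: Łukasiewicz ¬ gives 1 − 0.55 = 0.45
(s & ~~s) = min(0.45, 0.45) = 0.45
(q -> (s & ~~s)): min(1, 1 − 0.51 + 0.45) = 0.94
(r -> s): min(1, 1 − 0.3 + 0.45) = 1
(s | (r -> s)) = max(0.45, 1) = 1
~(s | (r -> s)): Łukasiewicz ¬ gives 1 − 1 = 0
(s -> ~(s | (r -> s))): min(1, 1 − 0.45 + 0) = 0.55
~(s -> ~(s | (r -> s))): Łukasiewicz ¬ gives 1 − 0.55 = 0.45
((q -> (s & ~~s)) & ~(s -> ~(s | (r -> s)))) = min(0.94, 0.45) = 0.45
~s: Łukasiewicz ¬ gives 1 − 0.45 = 0.55
(((q -> (s & ~~s)) & ~(s -> ~(s | (r -> s)))) | ~s) = max(0.45, 0.55) = 0.55

0.55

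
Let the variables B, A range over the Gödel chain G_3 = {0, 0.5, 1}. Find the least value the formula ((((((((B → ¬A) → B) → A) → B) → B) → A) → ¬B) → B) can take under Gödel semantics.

0.00

The minimum is attained at B = 0, A = 0:
  ¬A: Gödel ¬ of 0 = 1 (operand is 0)
  (B → ¬A): 0 ≤ 1, so result = 1
  ((B → ¬A) → B): 1 > 0, so result = 0
  (((B → ¬A) → B) → A): 0 ≤ 0, so result = 1
  ((((B → ¬A) → B) → A) → B): 1 > 0, so result = 0
  (((((B → ¬A) → B) → A) → B) → B): 0 ≤ 0, so result = 1
  ((((((B → ¬A) → B) → A) → B) → B) → A): 1 > 0, so result = 0
  ¬B: Gödel ¬ of 0 = 1 (operand is 0)
  (((((((B → ¬A) → B) → A) → B) → B) → A) → ¬B): 0 ≤ 1, so result = 1
  ((((((((B → ¬A) → B) → A) → B) → B) → A) → ¬B) → B): 1 > 0, so result = 0
Checking all 9 assignments confirms none give a value below 0.00.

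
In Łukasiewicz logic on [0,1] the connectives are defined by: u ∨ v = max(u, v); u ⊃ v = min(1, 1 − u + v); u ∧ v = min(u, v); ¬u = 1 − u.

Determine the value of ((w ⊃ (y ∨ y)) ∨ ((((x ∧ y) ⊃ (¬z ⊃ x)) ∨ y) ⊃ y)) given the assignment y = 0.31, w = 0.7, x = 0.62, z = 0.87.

0.61

(y ∨ y) = max(0.31, 0.31) = 0.31
(w ⊃ (y ∨ y)): min(1, 1 − 0.7 + 0.31) = 0.61
(x ∧ y) = min(0.62, 0.31) = 0.31
¬z: Łukasiewicz ¬ gives 1 − 0.87 = 0.13
(¬z ⊃ x): min(1, 1 − 0.13 + 0.62) = 1
((x ∧ y) ⊃ (¬z ⊃ x)): min(1, 1 − 0.31 + 1) = 1
(((x ∧ y) ⊃ (¬z ⊃ x)) ∨ y) = max(1, 0.31) = 1
((((x ∧ y) ⊃ (¬z ⊃ x)) ∨ y) ⊃ y): min(1, 1 − 1 + 0.31) = 0.31
((w ⊃ (y ∨ y)) ∨ ((((x ∧ y) ⊃ (¬z ⊃ x)) ∨ y) ⊃ y)) = max(0.61, 0.31) = 0.61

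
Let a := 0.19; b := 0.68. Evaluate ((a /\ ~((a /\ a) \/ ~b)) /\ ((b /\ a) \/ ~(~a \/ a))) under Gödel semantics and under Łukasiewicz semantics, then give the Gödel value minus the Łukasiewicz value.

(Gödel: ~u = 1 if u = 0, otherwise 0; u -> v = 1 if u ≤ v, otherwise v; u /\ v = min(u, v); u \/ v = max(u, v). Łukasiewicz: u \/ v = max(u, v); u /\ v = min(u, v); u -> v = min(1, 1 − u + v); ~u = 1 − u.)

-0.19

Gödel evaluation:
  (a /\ a) = min(0.19, 0.19) = 0.19
  ~b: Gödel ¬ of 0.68 = 0 (operand ≠ 0)
  ((a /\ a) \/ ~b) = max(0.19, 0) = 0.19
  ~((a /\ a) \/ ~b): Gödel ¬ of 0.19 = 0 (operand ≠ 0)
  (a /\ ~((a /\ a) \/ ~b)) = min(0.19, 0) = 0
  (b /\ a) = min(0.68, 0.19) = 0.19
  ~a: Gödel ¬ of 0.19 = 0 (operand ≠ 0)
  (~a \/ a) = max(0, 0.19) = 0.19
  ~(~a \/ a): Gödel ¬ of 0.19 = 0 (operand ≠ 0)
  ((b /\ a) \/ ~(~a \/ a)) = max(0.19, 0) = 0.19
  ((a /\ ~((a /\ a) \/ ~b)) /\ ((b /\ a) \/ ~(~a \/ a))) = min(0, 0.19) = 0
  Gödel value = 0
Łukasiewicz evaluation:
  (a /\ a) = min(0.19, 0.19) = 0.19
  ~b: Łukasiewicz ¬ gives 1 − 0.68 = 0.32
  ((a /\ a) \/ ~b) = max(0.19, 0.32) = 0.32
  ~((a /\ a) \/ ~b): Łukasiewicz ¬ gives 1 − 0.32 = 0.68
  (a /\ ~((a /\ a) \/ ~b)) = min(0.19, 0.68) = 0.19
  (b /\ a) = min(0.68, 0.19) = 0.19
  ~a: Łukasiewicz ¬ gives 1 − 0.19 = 0.81
  (~a \/ a) = max(0.81, 0.19) = 0.81
  ~(~a \/ a): Łukasiewicz ¬ gives 1 − 0.81 = 0.19
  ((b /\ a) \/ ~(~a \/ a)) = max(0.19, 0.19) = 0.19
  ((a /\ ~((a /\ a) \/ ~b)) /\ ((b /\ a) \/ ~(~a \/ a))) = min(0.19, 0.19) = 0.19
  Łukasiewicz value = 0.19
Difference: 0 − 0.19 = -0.19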